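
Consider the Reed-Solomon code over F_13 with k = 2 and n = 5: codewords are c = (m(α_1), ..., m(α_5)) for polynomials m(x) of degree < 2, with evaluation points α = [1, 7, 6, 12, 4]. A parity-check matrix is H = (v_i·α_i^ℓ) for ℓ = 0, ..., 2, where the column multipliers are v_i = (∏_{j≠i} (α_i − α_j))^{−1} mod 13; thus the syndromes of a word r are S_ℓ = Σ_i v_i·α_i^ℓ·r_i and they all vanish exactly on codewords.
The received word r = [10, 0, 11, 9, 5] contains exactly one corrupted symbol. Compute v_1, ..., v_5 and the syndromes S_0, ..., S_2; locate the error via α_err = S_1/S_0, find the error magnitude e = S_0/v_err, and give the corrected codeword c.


S = (12, 7, 3), error at position 3, error magnitude e = 5, c = [10, 0, 6, 9, 5].

Step 1: column multipliers v_i = (∏_{j≠i}(α_i − α_j))^{−1} mod 13.
  i = 1 (α = 1): (1−7)(1−6)(1−12)(1−4) = (−6)·(−5)·(−11)·(−3) = 990 ≡ 2, so v_1 = 2^{−1} = 7 (mod 13).
  i = 2 (α = 7): (7−1)(7−6)(7−12)(7−4) = 6·1·(−5)·3 = −90 ≡ 1, so v_2 = 1^{−1} = 1 (mod 13).
  i = 3 (α = 6): (6−1)(6−7)(6−12)(6−4) = 5·(−1)·(−6)·2 = 60 ≡ 8, so v_3 = 8^{−1} = 5 (mod 13).
  i = 4 (α = 12): (12−1)(12−7)(12−6)(12−4) = 11·5·6·8 = 2640 ≡ 1, so v_4 = 1^{−1} = 1 (mod 13).
  i = 5 (α = 4): (4−1)(4−7)(4−6)(4−12) = 3·(−3)·(−2)·(−8) = −144 ≡ 12, so v_5 = 12^{−1} = 12 (mod 13).
  v = [7, 1, 5, 1, 12].
Step 2: syndromes of r = [10, 0, 11, 9, 5] (all sums mod 13).
  S_0 = Σ v_i r_i = 7·10 + 1·0 + 5·11 + 1·9 + 12·5 = 194 ≡ 12.
  S_1 = Σ v_i α_i r_i = 7·1·10 + 1·7·0 + 5·6·11 + 1·12·9 + 12·4·5 = 748 ≡ 7.
  α_i^2 mod 13 = [1, 10, 10, 1, 3].
  S_2 = Σ v_i α_i^2 r_i = 7·1·10 + 1·10·0 + 5·10·11 + 1·1·9 + 12·3·5 = 809 ≡ 3.
  S = (12, 7, 3) ≠ 0, so r is not a codeword (an error is present).
Step 3: locate the error. For a single error e at position i, S_ℓ = v_i·e·α_i^ℓ, so α_err = S_1/S_0.
  S_0^{−1} = 12^{−1} = 12 (mod 13), so α_err = 7·12 = 84 ≡ 6 = α_3. Error position i = 3.
  Consistency check: S_2/S_1 = 3·2 = 6 ≡ 6 = α_err ✓ (single-error assumption holds).
Step 4: error magnitude e = S_0/v_3 = S_0·∏_{j≠3}(α_3 − α_j) = 12·8 = 96 ≡ 5 (mod 13).
Step 5: correct position 3: c_3 = r_3 − e = 11 − 5 ≡ 6 (mod 13). Hence c = [10, 0, 6, 9, 5].
  Check: interpolating c through the α_i gives m(x) = 3 + 7·x (degree < 2) with m(α_i) = c_i for every i, so c is indeed a codeword.


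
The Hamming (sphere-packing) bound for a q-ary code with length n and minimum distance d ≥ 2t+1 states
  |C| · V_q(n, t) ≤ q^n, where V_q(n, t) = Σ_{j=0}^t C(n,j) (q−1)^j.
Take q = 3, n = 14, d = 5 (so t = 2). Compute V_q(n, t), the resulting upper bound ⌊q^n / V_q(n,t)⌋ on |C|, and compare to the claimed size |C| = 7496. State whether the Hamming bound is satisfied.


V_q(n, t) = 393, q^n = 4782969, Hamming bound = 12170, |C| = 7496 ≤ bound (satisfied).

Step 1: Compute V_q(n, t) = Σ_{j=0}^2 C(n, j) (q−1)^j.
  j = 0: C(14,0)·(2)^0 = 1·1 = 1.
  j = 1: C(14,1)·(2)^1 = 14·2 = 28.
  j = 2: C(14,2)·(2)^2 = 91·4 = 364.
  V_q(n, t) = 1 + 28 + 364 = 393.
Step 2: q^n = 3^14 = 4782969.
Step 3: Hamming bound ⌊q^n / V_q(n,t)⌋ = ⌊4782969/393⌋ = 12170.
Step 4: Compare |C| = 7496 to 12170: satisfied.
The claimed |C| lies below the Hamming bound.


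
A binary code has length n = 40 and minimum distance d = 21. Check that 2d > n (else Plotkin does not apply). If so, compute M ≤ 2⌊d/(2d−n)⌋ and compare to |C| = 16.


Plotkin bound M ≤ 20; given |C| = 16 ≤ bound (satisfied).

Check applicability: 2d = 42, n = 40.
2d − n = 2 > 0, so Plotkin applies.
Compute d/(2d−n) = 21/2 ≈ 10.5000.
⌊d/(2d−n)⌋ = 10.
Plotkin bound: M ≤ 2·10 = 20.
Given |C| = 16, check: satisfied.
This |C| is below the Plotkin bound.


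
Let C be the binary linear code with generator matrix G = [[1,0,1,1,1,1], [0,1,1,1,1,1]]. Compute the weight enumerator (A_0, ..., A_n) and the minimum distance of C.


Weight distribution: A_0 = 1, A_2 = 1, A_5 = 2. Minimum distance d = 2.

Enumerate all 2^2 = 4 messages m ∈ F_2^2.
For each, compute codeword c = mG in F_2^6, then tally its weight.
  m = 00 → c = 000000, weight = 0.
  m = 10 → c = 101111, weight = 5.
  m = 01 → c = 011111, weight = 5.
  m = 11 → c = 110000, weight = 2.
Tally weights:
  weight 0: 1 codewords.
  weight 2: 1 codewords.
  weight 5: 2 codewords.
Minimum distance d = smallest w > 0 with A_w > 0 = 2.
Sanity: Σ A_w = 4 = 2^2 = 4 ✓.


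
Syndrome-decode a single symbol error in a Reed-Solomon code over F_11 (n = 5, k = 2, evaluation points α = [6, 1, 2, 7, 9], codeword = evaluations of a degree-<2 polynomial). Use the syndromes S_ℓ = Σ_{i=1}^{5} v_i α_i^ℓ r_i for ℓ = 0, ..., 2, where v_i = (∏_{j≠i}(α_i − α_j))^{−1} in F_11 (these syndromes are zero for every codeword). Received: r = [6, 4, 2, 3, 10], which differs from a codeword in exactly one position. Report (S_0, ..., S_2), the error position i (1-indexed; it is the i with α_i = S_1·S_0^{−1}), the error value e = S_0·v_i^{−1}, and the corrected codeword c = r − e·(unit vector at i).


S = (9, 10, 5), error at position 1, error magnitude e = 1, c = [5, 4, 2, 3, 10].

Step 1: column multipliers v_i = (∏_{j≠i}(α_i − α_j))^{−1} mod 11.
  i = 1 (α = 6): (6−1)(6−2)(6−7)(6−9) = 5·4·(−1)·(−3) = 60 ≡ 5, so v_1 = 5^{−1} = 9 (mod 11).
  i = 2 (α = 1): (1−6)(1−2)(1−7)(1−9) = (−5)·(−1)·(−6)·(−8) = 240 ≡ 9, so v_2 = 9^{−1} = 5 (mod 11).
  i = 3 (α = 2): (2−6)(2−1)(2−7)(2−9) = (−4)·1·(−5)·(−7) = −140 ≡ 3, so v_3 = 3^{−1} = 4 (mod 11).
  i = 4 (α = 7): (7−6)(7−1)(7−2)(7−9) = 1·6·5·(−2) = −60 ≡ 6, so v_4 = 6^{−1} = 2 (mod 11).
  i = 5 (α = 9): (9−6)(9−1)(9−2)(9−7) = 3·8·7·2 = 336 ≡ 6, so v_5 = 6^{−1} = 2 (mod 11).
  v = [9, 5, 4, 2, 2].
Step 2: syndromes of r = [6, 4, 2, 3, 10] (all sums mod 11).
  S_0 = Σ v_i r_i = 9·6 + 5·4 + 4·2 + 2·3 + 2·10 = 108 ≡ 9.
  S_1 = Σ v_i α_i r_i = 9·6·6 + 5·1·4 + 4·2·2 + 2·7·3 + 2·9·10 = 582 ≡ 10.
  α_i^2 mod 11 = [3, 1, 4, 5, 4].
  S_2 = Σ v_i α_i^2 r_i = 9·3·6 + 5·1·4 + 4·4·2 + 2·5·3 + 2·4·10 = 324 ≡ 5.
  S = (9, 10, 5) ≠ 0, so r is not a codeword (an error is present).
Step 3: locate the error. For a single error e at position i, S_ℓ = v_i·e·α_i^ℓ, so α_err = S_1/S_0.
  S_0^{−1} = 9^{−1} = 5 (mod 11), so α_err = 10·5 = 50 ≡ 6 = α_1. Error position i = 1.
  Consistency check: S_2/S_1 = 5·10 = 50 ≡ 6 = α_err ✓ (single-error assumption holds).
Step 4: error magnitude e = S_0/v_1 = S_0·∏_{j≠1}(α_1 − α_j) = 9·5 = 45 ≡ 1 (mod 11).
Step 5: correct position 1: c_1 = r_1 − e = 6 − 1 ≡ 5 (mod 11). Hence c = [5, 4, 2, 3, 10].
  Check: interpolating c through the α_i gives m(x) = 6 + 9·x (degree < 2) with m(α_i) = c_i for every i, so c is indeed a codeword.


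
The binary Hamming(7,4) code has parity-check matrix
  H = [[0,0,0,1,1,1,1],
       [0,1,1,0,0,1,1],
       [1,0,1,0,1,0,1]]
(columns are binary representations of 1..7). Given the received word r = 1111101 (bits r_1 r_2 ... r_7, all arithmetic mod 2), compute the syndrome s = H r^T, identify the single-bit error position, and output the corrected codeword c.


s = (1, 1, 0)^T, error position = 6, corrected codeword c = 1111111

Compute s = H r^T mod 2 one row at a time:
  s_1 = 1 + 1 + 0 + 1 = 3 ≡ 1 (mod 2).
  s_2 = 1 + 1 + 0 + 1 = 3 ≡ 1 (mod 2).
  s_3 = 1 + 1 + 1 + 1 = 4 ≡ 0 (mod 2).
s = (1, 1, 0)^T — this equals column 6 of H (binary 110), so error is at position 6.
Correct: flip bit 6 of r = 1111101 to get c = 1111111.


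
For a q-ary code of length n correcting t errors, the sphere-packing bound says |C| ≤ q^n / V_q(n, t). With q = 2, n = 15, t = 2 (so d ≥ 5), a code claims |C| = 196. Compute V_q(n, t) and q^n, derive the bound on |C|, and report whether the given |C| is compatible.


V_q(n, t) = 121, q^n = 32768, Hamming bound = 270, |C| = 196 ≤ bound (satisfied).

Step 1: Compute V_q(n, t) = Σ_{j=0}^2 C(n, j) (q−1)^j.
  j = 0: C(15,0)·(1)^0 = 1·1 = 1.
  j = 1: C(15,1)·(1)^1 = 15·1 = 15.
  j = 2: C(15,2)·(1)^2 = 105·1 = 105.
  V_q(n, t) = 1 + 15 + 105 = 121.
Step 2: q^n = 2^15 = 32768.
Step 3: Hamming bound ⌊q^n / V_q(n,t)⌋ = ⌊32768/121⌋ = 270.
Step 4: Compare |C| = 196 to 270: satisfied.
The claimed |C| lies below the Hamming bound.


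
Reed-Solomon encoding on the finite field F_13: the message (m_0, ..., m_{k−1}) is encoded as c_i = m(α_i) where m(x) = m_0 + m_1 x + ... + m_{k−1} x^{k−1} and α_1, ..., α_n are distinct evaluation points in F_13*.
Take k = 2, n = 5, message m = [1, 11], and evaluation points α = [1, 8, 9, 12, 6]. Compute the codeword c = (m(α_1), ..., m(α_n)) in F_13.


c = [12, 11, 9, 3, 2]

Message polynomial: m(x) = 1 + 11·x (mod 13).
For each evaluation point α_i, compute m(α_i) mod 13:
  α_1 = 1: Horner steps 11 → 12, so m(1) = 12.
  α_2 = 8: Horner steps 11 → 11, so m(8) = 11.
  α_3 = 9: Horner steps 11 → 9, so m(9) = 9.
  α_4 = 12: Horner steps 11 → 3, so m(12) = 3.
  α_5 = 6: Horner steps 11 → 2, so m(6) = 2.
Codeword c = [12, 11, 9, 3, 2] ∈ F_13^5.


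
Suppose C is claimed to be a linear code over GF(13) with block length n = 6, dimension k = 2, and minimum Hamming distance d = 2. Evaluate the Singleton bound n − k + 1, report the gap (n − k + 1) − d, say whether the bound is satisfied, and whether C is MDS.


Singleton RHS = n − k + 1 = 5, slack = 3, bound satisfied, not MDS.

Singleton bound: d ≤ n − k + 1.
Here n = 6, k = 2, so n − k + 1 = 5.
Given d = 2, check d ≤ 5: YES.
Slack = (n − k + 1) − d = 3.
The code is NOT MDS (slack = 3 > 0).
Description: the claimed parameters are [6, 2, 2]_13; such a code would be non-MDS.


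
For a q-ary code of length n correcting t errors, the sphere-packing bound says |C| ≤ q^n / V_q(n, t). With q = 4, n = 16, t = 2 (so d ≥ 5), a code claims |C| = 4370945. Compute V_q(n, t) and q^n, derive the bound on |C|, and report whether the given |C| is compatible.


V_q(n, t) = 1129, q^n = 4294967296, Hamming bound = 3804222, |C| = 4370945 > bound (violated).

Step 1: Compute V_q(n, t) = Σ_{j=0}^2 C(n, j) (q−1)^j.
  j = 0: C(16,0)·(3)^0 = 1·1 = 1.
  j = 1: C(16,1)·(3)^1 = 16·3 = 48.
  j = 2: C(16,2)·(3)^2 = 120·9 = 1080.
  V_q(n, t) = 1 + 48 + 1080 = 1129.
Step 2: q^n = 4^16 = 4294967296.
Step 3: Hamming bound ⌊q^n / V_q(n,t)⌋ = ⌊4294967296/1129⌋ = 3804222.
Step 4: Compare |C| = 4370945 to 3804222: violated.
The claimed |C| lies above the Hamming bound, so no 4-ary code of length 16 with d ≥ 5 can have 4370945 codewords.


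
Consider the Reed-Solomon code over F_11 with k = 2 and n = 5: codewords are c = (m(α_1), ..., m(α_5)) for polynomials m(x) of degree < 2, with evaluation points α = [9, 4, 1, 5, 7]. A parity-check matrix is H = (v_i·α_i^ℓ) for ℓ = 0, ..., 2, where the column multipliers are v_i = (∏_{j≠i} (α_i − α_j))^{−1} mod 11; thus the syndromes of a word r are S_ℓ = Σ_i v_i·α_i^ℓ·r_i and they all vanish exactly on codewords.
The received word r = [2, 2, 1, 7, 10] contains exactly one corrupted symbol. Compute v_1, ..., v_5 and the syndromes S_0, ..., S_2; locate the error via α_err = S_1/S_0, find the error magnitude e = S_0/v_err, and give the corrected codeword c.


S = (9, 3, 1), error at position 2, error magnitude e = 2, c = [2, 0, 1, 7, 10].

Step 1: column multipliers v_i = (∏_{j≠i}(α_i − α_j))^{−1} mod 11.
  i = 1 (α = 9): (9−4)(9−1)(9−5)(9−7) = 5·8·4·2 = 320 ≡ 1, so v_1 = 1^{−1} = 1 (mod 11).
  i = 2 (α = 4): (4−9)(4−1)(4−5)(4−7) = (−5)·3·(−1)·(−3) = −45 ≡ 10, so v_2 = 10^{−1} = 10 (mod 11).
  i = 3 (α = 1): (1−9)(1−4)(1−5)(1−7) = (−8)·(−3)·(−4)·(−6) = 576 ≡ 4, so v_3 = 4^{−1} = 3 (mod 11).
  i = 4 (α = 5): (5−9)(5−4)(5−1)(5−7) = (−4)·1·4·(−2) = 32 ≡ 10, so v_4 = 10^{−1} = 10 (mod 11).
  i = 5 (α = 7): (7−9)(7−4)(7−1)(7−5) = (−2)·3·6·2 = −72 ≡ 5, so v_5 = 5^{−1} = 9 (mod 11).
  v = [1, 10, 3, 10, 9].
Step 2: syndromes of r = [2, 2, 1, 7, 10] (all sums mod 11).
  S_0 = Σ v_i r_i = 1·2 + 10·2 + 3·1 + 10·7 + 9·10 = 185 ≡ 9.
  S_1 = Σ v_i α_i r_i = 1·9·2 + 10·4·2 + 3·1·1 + 10·5·7 + 9·7·10 = 1081 ≡ 3.
  α_i^2 mod 11 = [4, 5, 1, 3, 5].
  S_2 = Σ v_i α_i^2 r_i = 1·4·2 + 10·5·2 + 3·1·1 + 10·3·7 + 9·5·10 = 771 ≡ 1.
  S = (9, 3, 1) ≠ 0, so r is not a codeword (an error is present).
Step 3: locate the error. For a single error e at position i, S_ℓ = v_i·e·α_i^ℓ, so α_err = S_1/S_0.
  S_0^{−1} = 9^{−1} = 5 (mod 11), so α_err = 3·5 = 15 ≡ 4 = α_2. Error position i = 2.
  Consistency check: S_2/S_1 = 1·4 = 4 ≡ 4 = α_err ✓ (single-error assumption holds).
Step 4: error magnitude e = S_0/v_2 = S_0·∏_{j≠2}(α_2 − α_j) = 9·10 = 90 ≡ 2 (mod 11).
Step 5: correct position 2: c_2 = r_2 − e = 2 − 2 ≡ 0 (mod 11). Hence c = [2, 0, 1, 7, 10].
  Check: interpolating c through the α_i gives m(x) = 5 + 7·x (degree < 2) with m(α_i) = c_i for every i, so c is indeed a codeword.


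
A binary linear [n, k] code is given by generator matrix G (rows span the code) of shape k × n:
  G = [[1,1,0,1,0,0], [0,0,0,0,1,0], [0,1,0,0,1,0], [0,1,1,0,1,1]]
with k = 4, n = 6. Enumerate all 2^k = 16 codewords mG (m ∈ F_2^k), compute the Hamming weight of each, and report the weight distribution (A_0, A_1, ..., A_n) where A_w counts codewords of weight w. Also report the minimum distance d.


Weight distribution: A_0 = 1, A_1 = 2, A_2 = 3, A_3 = 4, A_4 = 3, A_5 = 2, A_6 = 1. Minimum distance d = 1.

Enumerate all 2^4 = 16 messages m ∈ F_2^4.
For each, compute codeword c = mG in F_2^6, then tally its weight.
  m = 0000 → c = 000000, weight = 0.
  m = 1000 → c = 110100, weight = 3.
  m = 0100 → c = 000010, weight = 1.
  m = 1100 → c = 110110, weight = 4.
  m = 0010 → c = 010010, weight = 2.
  m = 1010 → c = 100110, weight = 3.
  m = 0110 → c = 010000, weight = 1.
  m = 1110 → c = 100100, weight = 2.
  m = 0001 → c = 011011, weight = 4.
  m = 1001 → c = 101111, weight = 5.
  m = 0101 → c = 011001, weight = 3.
  m = 1101 → c = 101101, weight = 4.
  m = 0011 → c = 001001, weight = 2.
  m = 1011 → c = 111101, weight = 5.
  m = 0111 → c = 001011, weight = 3.
  m = 1111 → c = 111111, weight = 6.
Tally weights:
  weight 0: 1 codewords.
  weight 1: 2 codewords.
  weight 2: 3 codewords.
  weight 3: 4 codewords.
  weight 4: 3 codewords.
  weight 5: 2 codewords.
  weight 6: 1 codewords.
Minimum distance d = smallest w > 0 with A_w > 0 = 1.
Sanity: Σ A_w = 16 = 2^4 = 16 ✓.


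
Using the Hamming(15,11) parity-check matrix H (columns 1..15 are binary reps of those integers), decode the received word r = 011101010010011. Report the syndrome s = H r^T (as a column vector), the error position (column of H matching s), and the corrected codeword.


s = (0, 0, 0, 1)^T, error position = 1, corrected codeword c = 111101010010011

Compute s = H r^T mod 2 one row at a time:
  s_1 = 1 + 0 + 0 + 1 + 0 + 0 + 1 + 1 = 4 ≡ 0 (mod 2).
  s_2 = 1 + 0 + 1 + 0 + 0 + 0 + 1 + 1 = 4 ≡ 0 (mod 2).
  s_3 = 1 + 1 + 1 + 0 + 0 + 1 + 1 + 1 = 6 ≡ 0 (mod 2).
  s_4 = 0 + 1 + 0 + 0 + 0 + 1 + 0 + 1 = 3 ≡ 1 (mod 2).
s = (0, 0, 0, 1)^T — this equals column 1 of H (binary 0001), so error is at position 1.
Correct: flip bit 1 of r = 011101010010011 to get c = 111101010010011.


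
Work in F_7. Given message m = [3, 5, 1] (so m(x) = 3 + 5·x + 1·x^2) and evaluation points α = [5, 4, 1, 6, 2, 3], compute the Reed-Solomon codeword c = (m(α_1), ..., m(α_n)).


c = [4, 4, 2, 6, 3, 6]

Message polynomial: m(x) = 3 + 5·x + 1·x^2 (mod 7).
For each evaluation point α_i, compute m(α_i) mod 7:
  α_1 = 5: Horner steps 1 → 3 → 4, so m(5) = 4.
  α_2 = 4: Horner steps 1 → 2 → 4, so m(4) = 4.
  α_3 = 1: Horner steps 1 → 6 → 2, so m(1) = 2.
  α_4 = 6: Horner steps 1 → 4 → 6, so m(6) = 6.
  α_5 = 2: Horner steps 1 → 0 → 3, so m(2) = 3.
  α_6 = 3: Horner steps 1 → 1 → 6, so m(3) = 6.
Codeword c = [4, 4, 2, 6, 3, 6] ∈ F_7^6.


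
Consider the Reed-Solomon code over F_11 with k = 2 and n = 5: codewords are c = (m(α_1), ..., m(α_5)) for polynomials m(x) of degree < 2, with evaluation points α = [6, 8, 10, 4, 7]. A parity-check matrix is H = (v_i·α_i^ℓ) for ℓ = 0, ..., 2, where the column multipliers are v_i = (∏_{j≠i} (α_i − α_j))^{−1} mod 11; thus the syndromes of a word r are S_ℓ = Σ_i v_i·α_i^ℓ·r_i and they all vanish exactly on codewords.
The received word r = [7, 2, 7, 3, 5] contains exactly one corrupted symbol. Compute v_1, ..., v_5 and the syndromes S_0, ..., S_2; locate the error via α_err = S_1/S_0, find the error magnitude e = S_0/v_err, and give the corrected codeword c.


S = (9, 10, 5), error at position 1, error magnitude e = 10, c = [8, 2, 7, 3, 5].

Step 1: column multipliers v_i = (∏_{j≠i}(α_i − α_j))^{−1} mod 11.
  i = 1 (α = 6): (6−8)(6−10)(6−4)(6−7) = (−2)·(−4)·2·(−1) = −16 ≡ 6, so v_1 = 6^{−1} = 2 (mod 11).
  i = 2 (α = 8): (8−6)(8−10)(8−4)(8−7) = 2·(−2)·4·1 = −16 ≡ 6, so v_2 = 6^{−1} = 2 (mod 11).
  i = 3 (α = 10): (10−6)(10−8)(10−4)(10−7) = 4·2·6·3 = 144 ≡ 1, so v_3 = 1^{−1} = 1 (mod 11).
  i = 4 (α = 4): (4−6)(4−8)(4−10)(4−7) = (−2)·(−4)·(−6)·(−3) = 144 ≡ 1, so v_4 = 1^{−1} = 1 (mod 11).
  i = 5 (α = 7): (7−6)(7−8)(7−10)(7−4) = 1·(−1)·(−3)·3 = 9 ≡ 9, so v_5 = 9^{−1} = 5 (mod 11).
  v = [2, 2, 1, 1, 5].
Step 2: syndromes of r = [7, 2, 7, 3, 5] (all sums mod 11).
  S_0 = Σ v_i r_i = 2·7 + 2·2 + 1·7 + 1·3 + 5·5 = 53 ≡ 9.
  S_1 = Σ v_i α_i r_i = 2·6·7 + 2·8·2 + 1·10·7 + 1·4·3 + 5·7·5 = 373 ≡ 10.
  α_i^2 mod 11 = [3, 9, 1, 5, 5].
  S_2 = Σ v_i α_i^2 r_i = 2·3·7 + 2·9·2 + 1·1·7 + 1·5·3 + 5·5·5 = 225 ≡ 5.
  S = (9, 10, 5) ≠ 0, so r is not a codeword (an error is present).
Step 3: locate the error. For a single error e at position i, S_ℓ = v_i·e·α_i^ℓ, so α_err = S_1/S_0.
  S_0^{−1} = 9^{−1} = 5 (mod 11), so α_err = 10·5 = 50 ≡ 6 = α_1. Error position i = 1.
  Consistency check: S_2/S_1 = 5·10 = 50 ≡ 6 = α_err ✓ (single-error assumption holds).
Step 4: error magnitude e = S_0/v_1 = S_0·∏_{j≠1}(α_1 − α_j) = 9·6 = 54 ≡ 10 (mod 11).
Step 5: correct position 1: c_1 = r_1 − e = 7 − 10 ≡ 8 (mod 11). Hence c = [8, 2, 7, 3, 5].
  Check: interpolating c through the α_i gives m(x) = 4 + 8·x (degree < 2) with m(α_i) = c_i for every i, so c is indeed a codeword.


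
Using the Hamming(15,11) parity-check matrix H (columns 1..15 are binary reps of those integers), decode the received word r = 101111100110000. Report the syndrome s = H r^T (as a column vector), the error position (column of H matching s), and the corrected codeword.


s = (0, 0, 1, 1)^T, error position = 3, corrected codeword c = 100111100110000

Compute s = H r^T mod 2 one row at a time:
  s_1 = 0 + 0 + 1 + 1 + 0 + 0 + 0 + 0 = 2 ≡ 0 (mod 2).
  s_2 = 1 + 1 + 1 + 1 + 0 + 0 + 0 + 0 = 4 ≡ 0 (mod 2).
  s_3 = 0 + 1 + 1 + 1 + 1 + 1 + 0 + 0 = 5 ≡ 1 (mod 2).
  s_4 = 1 + 1 + 1 + 1 + 0 + 1 + 0 + 0 = 5 ≡ 1 (mod 2).
s = (0, 0, 1, 1)^T — this equals column 3 of H (binary 0011), so error is at position 3.
Correct: flip bit 3 of r = 101111100110000 to get c = 100111100110000.


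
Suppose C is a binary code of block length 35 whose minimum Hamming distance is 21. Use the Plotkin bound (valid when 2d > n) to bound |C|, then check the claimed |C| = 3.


Plotkin bound M ≤ 6; given |C| = 3 ≤ bound (satisfied).

Check applicability: 2d = 42, n = 35.
2d − n = 7 > 0, so Plotkin applies.
Compute d/(2d−n) = 21/7 ≈ 3.0000.
⌊d/(2d−n)⌋ = 3.
Plotkin bound: M ≤ 2·3 = 6.
Given |C| = 3, check: satisfied.
This |C| is below the Plotkin bound.


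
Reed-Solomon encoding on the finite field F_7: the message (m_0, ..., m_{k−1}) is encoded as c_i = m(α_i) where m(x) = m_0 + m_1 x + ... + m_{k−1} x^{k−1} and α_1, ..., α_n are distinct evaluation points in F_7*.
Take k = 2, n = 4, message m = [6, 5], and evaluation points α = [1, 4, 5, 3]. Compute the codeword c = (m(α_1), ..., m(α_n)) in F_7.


c = [4, 5, 3, 0]

Message polynomial: m(x) = 6 + 5·x (mod 7).
For each evaluation point α_i, compute m(α_i) mod 7:
  α_1 = 1: Horner steps 5 → 4, so m(1) = 4.
  α_2 = 4: Horner steps 5 → 5, so m(4) = 5.
  α_3 = 5: Horner steps 5 → 3, so m(5) = 3.
  α_4 = 3: Horner steps 5 → 0, so m(3) = 0.
Codeword c = [4, 5, 3, 0] ∈ F_7^4.


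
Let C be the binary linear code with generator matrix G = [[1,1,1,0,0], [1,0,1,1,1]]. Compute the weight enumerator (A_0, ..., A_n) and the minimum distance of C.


Weight distribution: A_0 = 1, A_3 = 2, A_4 = 1. Minimum distance d = 3.

Enumerate all 2^2 = 4 messages m ∈ F_2^2.
For each, compute codeword c = mG in F_2^5, then tally its weight.
  m = 00 → c = 00000, weight = 0.
  m = 10 → c = 11100, weight = 3.
  m = 01 → c = 10111, weight = 4.
  m = 11 → c = 01011, weight = 3.
Tally weights:
  weight 0: 1 codewords.
  weight 3: 2 codewords.
  weight 4: 1 codewords.
Minimum distance d = smallest w > 0 with A_w > 0 = 3.
Sanity: Σ A_w = 4 = 2^2 = 4 ✓.


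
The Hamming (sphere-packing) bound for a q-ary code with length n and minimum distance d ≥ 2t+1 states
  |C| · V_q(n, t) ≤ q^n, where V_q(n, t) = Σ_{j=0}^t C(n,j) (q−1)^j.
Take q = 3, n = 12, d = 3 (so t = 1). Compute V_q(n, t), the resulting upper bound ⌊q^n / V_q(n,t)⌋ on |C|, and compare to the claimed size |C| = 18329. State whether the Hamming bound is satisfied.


V_q(n, t) = 25, q^n = 531441, Hamming bound = 21257, |C| = 18329 ≤ bound (satisfied).

Step 1: Compute V_q(n, t) = Σ_{j=0}^1 C(n, j) (q−1)^j.
  j = 0: C(12,0)·(2)^0 = 1·1 = 1.
  j = 1: C(12,1)·(2)^1 = 12·2 = 24.
  V_q(n, t) = 1 + 24 = 25.
Step 2: q^n = 3^12 = 531441.
Step 3: Hamming bound ⌊q^n / V_q(n,t)⌋ = ⌊531441/25⌋ = 21257.
Step 4: Compare |C| = 18329 to 21257: satisfied.
The claimed |C| lies below the Hamming bound.


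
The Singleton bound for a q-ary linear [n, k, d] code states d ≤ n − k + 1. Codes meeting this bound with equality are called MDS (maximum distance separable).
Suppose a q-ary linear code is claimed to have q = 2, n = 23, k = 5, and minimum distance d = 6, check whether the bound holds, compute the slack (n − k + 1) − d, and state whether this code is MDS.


Singleton RHS = n − k + 1 = 19, slack = 13, bound satisfied, not MDS.

Singleton bound: d ≤ n − k + 1.
Here n = 23, k = 5, so n − k + 1 = 19.
Given d = 6, check d ≤ 19: YES.
Slack = (n − k + 1) − d = 13.
The code is NOT MDS (slack = 13 > 0).
Description: the claimed parameters are [23, 5, 6]_2; such a code would be non-MDS.


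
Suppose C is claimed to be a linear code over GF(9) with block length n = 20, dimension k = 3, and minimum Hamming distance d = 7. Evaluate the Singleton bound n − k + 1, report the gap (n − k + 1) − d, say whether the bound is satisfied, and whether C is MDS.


Singleton RHS = n − k + 1 = 18, slack = 11, bound satisfied, not MDS.

Singleton bound: d ≤ n − k + 1.
Here n = 20, k = 3, so n − k + 1 = 18.
Given d = 7, check d ≤ 18: YES.
Slack = (n − k + 1) − d = 11.
The code is NOT MDS (slack = 11 > 0).
Description: the claimed parameters are [20, 3, 7]_9; such a code would be non-MDS.


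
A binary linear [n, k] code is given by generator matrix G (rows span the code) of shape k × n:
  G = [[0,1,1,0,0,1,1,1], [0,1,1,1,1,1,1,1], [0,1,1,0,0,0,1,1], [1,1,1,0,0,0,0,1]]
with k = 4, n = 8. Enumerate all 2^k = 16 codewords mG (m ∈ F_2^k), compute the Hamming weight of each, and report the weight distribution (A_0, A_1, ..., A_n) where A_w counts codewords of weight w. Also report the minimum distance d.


Weight distribution: A_0 = 1, A_1 = 1, A_2 = 2, A_3 = 2, A_4 = 3, A_5 = 3, A_6 = 2, A_7 = 2. Minimum distance d = 1.

Enumerate all 2^4 = 16 messages m ∈ F_2^4.
For each, compute codeword c = mG in F_2^8, then tally its weight.
  m = 0000 → c = 00000000, weight = 0.
  m = 1000 → c = 01100111, weight = 5.
  m = 0100 → c = 01111111, weight = 7.
  m = 1100 → c = 00011000, weight = 2.
  m = 0010 → c = 01100011, weight = 4.
  m = 1010 → c = 00000100, weight = 1.
  m = 0110 → c = 00011100, weight = 3.
  m = 1110 → c = 01111011, weight = 6.
  m = 0001 → c = 11100001, weight = 4.
  m = 1001 → c = 10000110, weight = 3.
  m = 0101 → c = 10011110, weight = 5.
  m = 1101 → c = 11111001, weight = 6.
  m = 0011 → c = 10000010, weight = 2.
  m = 1011 → c = 11100101, weight = 5.
  m = 0111 → c = 11111101, weight = 7.
  m = 1111 → c = 10011010, weight = 4.
Tally weights:
  weight 0: 1 codewords.
  weight 1: 1 codewords.
  weight 2: 2 codewords.
  weight 3: 2 codewords.
  weight 4: 3 codewords.
  weight 5: 3 codewords.
  weight 6: 2 codewords.
  weight 7: 2 codewords.
Minimum distance d = smallest w > 0 with A_w > 0 = 1.
Sanity: Σ A_w = 16 = 2^4 = 16 ✓.


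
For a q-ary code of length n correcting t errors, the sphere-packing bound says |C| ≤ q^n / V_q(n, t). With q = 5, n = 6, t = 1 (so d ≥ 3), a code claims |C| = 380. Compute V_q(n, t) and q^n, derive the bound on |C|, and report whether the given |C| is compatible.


V_q(n, t) = 25, q^n = 15625, Hamming bound = 625, |C| = 380 ≤ bound (satisfied).

Step 1: Compute V_q(n, t) = Σ_{j=0}^1 C(n, j) (q−1)^j.
  j = 0: C(6,0)·(4)^0 = 1·1 = 1.
  j = 1: C(6,1)·(4)^1 = 6·4 = 24.
  V_q(n, t) = 1 + 24 = 25.
Step 2: q^n = 5^6 = 15625.
Step 3: Hamming bound ⌊q^n / V_q(n,t)⌋ = ⌊15625/25⌋ = 625.
Step 4: Compare |C| = 380 to 625: satisfied.
The claimed |C| lies below the Hamming bound.


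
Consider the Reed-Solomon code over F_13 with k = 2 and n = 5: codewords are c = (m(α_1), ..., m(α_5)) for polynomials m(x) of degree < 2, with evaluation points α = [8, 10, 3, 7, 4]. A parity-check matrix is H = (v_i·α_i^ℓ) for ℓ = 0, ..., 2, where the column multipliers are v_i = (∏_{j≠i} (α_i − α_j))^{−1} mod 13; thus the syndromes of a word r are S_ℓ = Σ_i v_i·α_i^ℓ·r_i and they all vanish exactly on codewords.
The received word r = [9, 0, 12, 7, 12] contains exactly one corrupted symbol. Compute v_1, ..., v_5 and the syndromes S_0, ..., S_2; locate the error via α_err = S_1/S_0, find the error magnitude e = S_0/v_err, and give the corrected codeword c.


S = (4, 3, 12), error at position 5, error magnitude e = 11, c = [9, 0, 12, 7, 1].

Step 1: column multipliers v_i = (∏_{j≠i}(α_i − α_j))^{−1} mod 13.
  i = 1 (α = 8): (8−10)(8−3)(8−7)(8−4) = (−2)·5·1·4 = −40 ≡ 12, so v_1 = 12^{−1} = 12 (mod 13).
  i = 2 (α = 10): (10−8)(10−3)(10−7)(10−4) = 2·7·3·6 = 252 ≡ 5, so v_2 = 5^{−1} = 8 (mod 13).
  i = 3 (α = 3): (3−8)(3−10)(3−7)(3−4) = (−5)·(−7)·(−4)·(−1) = 140 ≡ 10, so v_3 = 10^{−1} = 4 (mod 13).
  i = 4 (α = 7): (7−8)(7−10)(7−3)(7−4) = (−1)·(−3)·4·3 = 36 ≡ 10, so v_4 = 10^{−1} = 4 (mod 13).
  i = 5 (α = 4): (4−8)(4−10)(4−3)(4−7) = (−4)·(−6)·1·(−3) = −72 ≡ 6, so v_5 = 6^{−1} = 11 (mod 13).
  v = [12, 8, 4, 4, 11].
Step 2: syndromes of r = [9, 0, 12, 7, 12] (all sums mod 13).
  S_0 = Σ v_i r_i = 12·9 + 8·0 + 4·12 + 4·7 + 11·12 = 316 ≡ 4.
  S_1 = Σ v_i α_i r_i = 12·8·9 + 8·10·0 + 4·3·12 + 4·7·7 + 11·4·12 = 1732 ≡ 3.
  α_i^2 mod 13 = [12, 9, 9, 10, 3].
  S_2 = Σ v_i α_i^2 r_i = 12·12·9 + 8·9·0 + 4·9·12 + 4·10·7 + 11·3·12 = 2404 ≡ 12.
  S = (4, 3, 12) ≠ 0, so r is not a codeword (an error is present).
Step 3: locate the error. For a single error e at position i, S_ℓ = v_i·e·α_i^ℓ, so α_err = S_1/S_0.
  S_0^{−1} = 4^{−1} = 10 (mod 13), so α_err = 3·10 = 30 ≡ 4 = α_5. Error position i = 5.
  Consistency check: S_2/S_1 = 12·9 = 108 ≡ 4 = α_err ✓ (single-error assumption holds).
Step 4: error magnitude e = S_0/v_5 = S_0·∏_{j≠5}(α_5 − α_j) = 4·6 = 24 ≡ 11 (mod 13).
Step 5: correct position 5: c_5 = r_5 − e = 12 − 11 ≡ 1 (mod 13). Hence c = [9, 0, 12, 7, 1].
  Check: interpolating c through the α_i gives m(x) = 6 + 2·x (degree < 2) with m(α_i) = c_i for every i, so c is indeed a codeword.


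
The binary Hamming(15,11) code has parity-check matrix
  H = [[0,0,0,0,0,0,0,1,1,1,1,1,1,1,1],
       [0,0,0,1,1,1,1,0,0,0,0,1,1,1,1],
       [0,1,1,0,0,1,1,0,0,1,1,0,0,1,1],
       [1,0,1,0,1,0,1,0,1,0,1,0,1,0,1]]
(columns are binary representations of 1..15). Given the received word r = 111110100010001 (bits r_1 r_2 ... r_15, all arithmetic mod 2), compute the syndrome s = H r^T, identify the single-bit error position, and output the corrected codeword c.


s = (0, 0, 1, 0)^T, error position = 2, corrected codeword c = 101110100010001

Compute s = H r^T mod 2 one row at a time:
  s_1 = 0 + 0 + 0 + 1 + 0 + 0 + 0 + 1 = 2 ≡ 0 (mod 2).
  s_2 = 1 + 1 + 0 + 1 + 0 + 0 + 0 + 1 = 4 ≡ 0 (mod 2).
  s_3 = 1 + 1 + 0 + 1 + 0 + 1 + 0 + 1 = 5 ≡ 1 (mod 2).
  s_4 = 1 + 1 + 1 + 1 + 0 + 1 + 0 + 1 = 6 ≡ 0 (mod 2).
s = (0, 0, 1, 0)^T — this equals column 2 of H (binary 0010), so error is at position 2.
Correct: flip bit 2 of r = 111110100010001 to get c = 101110100010001.


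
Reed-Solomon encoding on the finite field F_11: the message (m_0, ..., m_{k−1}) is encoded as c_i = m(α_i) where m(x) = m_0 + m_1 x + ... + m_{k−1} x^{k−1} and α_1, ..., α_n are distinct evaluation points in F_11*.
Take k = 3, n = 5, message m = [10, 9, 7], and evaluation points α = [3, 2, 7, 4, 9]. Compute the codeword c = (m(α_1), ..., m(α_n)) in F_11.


c = [1, 1, 9, 4, 9]

Message polynomial: m(x) = 10 + 9·x + 7·x^2 (mod 11).
For each evaluation point α_i, compute m(α_i) mod 11:
  α_1 = 3: Horner steps 7 → 8 → 1, so m(3) = 1.
  α_2 = 2: Horner steps 7 → 1 → 1, so m(2) = 1.
  α_3 = 7: Horner steps 7 → 3 → 9, so m(7) = 9.
  α_4 = 4: Horner steps 7 → 4 → 4, so m(4) = 4.
  α_5 = 9: Horner steps 7 → 6 → 9, so m(9) = 9.
Codeword c = [1, 1, 9, 4, 9] ∈ F_11^5.


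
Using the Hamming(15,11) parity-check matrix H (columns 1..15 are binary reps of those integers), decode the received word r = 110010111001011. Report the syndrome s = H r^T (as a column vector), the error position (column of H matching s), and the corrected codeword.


s = (1, 1, 0, 1)^T, error position = 13, corrected codeword c = 110010111001111

Compute s = H r^T mod 2 one row at a time:
  s_1 = 1 + 1 + 0 + 0 + 1 + 0 + 1 + 1 = 5 ≡ 1 (mod 2).
  s_2 = 0 + 1 + 0 + 1 + 1 + 0 + 1 + 1 = 5 ≡ 1 (mod 2).
  s_3 = 1 + 0 + 0 + 1 + 0 + 0 + 1 + 1 = 4 ≡ 0 (mod 2).
  s_4 = 1 + 0 + 1 + 1 + 1 + 0 + 0 + 1 = 5 ≡ 1 (mod 2).
s = (1, 1, 0, 1)^T — this equals column 13 of H (binary 1101), so error is at position 13.
Correct: flip bit 13 of r = 110010111001011 to get c = 110010111001111.


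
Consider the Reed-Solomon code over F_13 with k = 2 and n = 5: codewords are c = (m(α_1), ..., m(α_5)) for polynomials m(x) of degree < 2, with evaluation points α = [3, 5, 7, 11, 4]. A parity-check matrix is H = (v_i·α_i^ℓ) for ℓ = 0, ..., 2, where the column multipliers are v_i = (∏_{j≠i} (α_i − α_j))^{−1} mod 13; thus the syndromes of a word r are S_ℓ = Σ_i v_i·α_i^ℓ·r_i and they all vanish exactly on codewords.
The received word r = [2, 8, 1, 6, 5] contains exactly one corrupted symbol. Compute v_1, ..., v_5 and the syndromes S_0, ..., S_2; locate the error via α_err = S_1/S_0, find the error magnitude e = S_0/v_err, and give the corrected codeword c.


S = (9, 8, 10), error at position 4, error magnitude e = 6, c = [2, 8, 1, 0, 5].

Step 1: column multipliers v_i = (∏_{j≠i}(α_i − α_j))^{−1} mod 13.
  i = 1 (α = 3): (3−5)(3−7)(3−11)(3−4) = (−2)·(−4)·(−8)·(−1) = 64 ≡ 12, so v_1 = 12^{−1} = 12 (mod 13).
  i = 2 (α = 5): (5−3)(5−7)(5−11)(5−4) = 2·(−2)·(−6)·1 = 24 ≡ 11, so v_2 = 11^{−1} = 6 (mod 13).
  i = 3 (α = 7): (7−3)(7−5)(7−11)(7−4) = 4·2·(−4)·3 = −96 ≡ 8, so v_3 = 8^{−1} = 5 (mod 13).
  i = 4 (α = 11): (11−3)(11−5)(11−7)(11−4) = 8·6·4·7 = 1344 ≡ 5, so v_4 = 5^{−1} = 8 (mod 13).
  i = 5 (α = 4): (4−3)(4−5)(4−7)(4−11) = 1·(−1)·(−3)·(−7) = −21 ≡ 5, so v_5 = 5^{−1} = 8 (mod 13).
  v = [12, 6, 5, 8, 8].
Step 2: syndromes of r = [2, 8, 1, 6, 5] (all sums mod 13).
  S_0 = Σ v_i r_i = 12·2 + 6·8 + 5·1 + 8·6 + 8·5 = 165 ≡ 9.
  S_1 = Σ v_i α_i r_i = 12·3·2 + 6·5·8 + 5·7·1 + 8·11·6 + 8·4·5 = 1035 ≡ 8.
  α_i^2 mod 13 = [9, 12, 10, 4, 3].
  S_2 = Σ v_i α_i^2 r_i = 12·9·2 + 6·12·8 + 5·10·1 + 8·4·6 + 8·3·5 = 1154 ≡ 10.
  S = (9, 8, 10) ≠ 0, so r is not a codeword (an error is present).
Step 3: locate the error. For a single error e at position i, S_ℓ = v_i·e·α_i^ℓ, so α_err = S_1/S_0.
  S_0^{−1} = 9^{−1} = 3 (mod 13), so α_err = 8·3 = 24 ≡ 11 = α_4. Error position i = 4.
  Consistency check: S_2/S_1 = 10·5 = 50 ≡ 11 = α_err ✓ (single-error assumption holds).
Step 4: error magnitude e = S_0/v_4 = S_0·∏_{j≠4}(α_4 − α_j) = 9·5 = 45 ≡ 6 (mod 13).
Step 5: correct position 4: c_4 = r_4 − e = 6 − 6 ≡ 0 (mod 13). Hence c = [2, 8, 1, 0, 5].
  Check: interpolating c through the α_i gives m(x) = 6 + 3·x (degree < 2) with m(α_i) = c_i for every i, so c is indeed a codeword.


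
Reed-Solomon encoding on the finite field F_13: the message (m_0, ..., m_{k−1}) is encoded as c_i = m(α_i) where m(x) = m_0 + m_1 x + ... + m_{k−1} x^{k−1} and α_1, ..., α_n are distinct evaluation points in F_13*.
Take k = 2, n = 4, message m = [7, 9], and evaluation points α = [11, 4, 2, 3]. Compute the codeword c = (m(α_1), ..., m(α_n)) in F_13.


c = [2, 4, 12, 8]

Message polynomial: m(x) = 7 + 9·x (mod 13).
For each evaluation point α_i, compute m(α_i) mod 13:
  α_1 = 11: Horner steps 9 → 2, so m(11) = 2.
  α_2 = 4: Horner steps 9 → 4, so m(4) = 4.
  α_3 = 2: Horner steps 9 → 12, so m(2) = 12.
  α_4 = 3: Horner steps 9 → 8, so m(3) = 8.
Codeword c = [2, 4, 12, 8] ∈ F_13^4.


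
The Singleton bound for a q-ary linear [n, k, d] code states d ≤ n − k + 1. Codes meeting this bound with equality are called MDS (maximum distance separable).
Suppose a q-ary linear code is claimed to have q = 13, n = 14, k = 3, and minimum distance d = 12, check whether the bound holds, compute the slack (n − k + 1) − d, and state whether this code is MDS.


Singleton RHS = n − k + 1 = 12, slack = 0, bound satisfied, MDS.

Singleton bound: d ≤ n − k + 1.
Here n = 14, k = 3, so n − k + 1 = 12.
Given d = 12, check d ≤ 12: YES.
Slack = (n − k + 1) − d = 0.
The code is MDS (slack = 0).
Description: the claimed parameters are [14, 3, 12]_13; such a code would be MDS (meets Singleton bound).


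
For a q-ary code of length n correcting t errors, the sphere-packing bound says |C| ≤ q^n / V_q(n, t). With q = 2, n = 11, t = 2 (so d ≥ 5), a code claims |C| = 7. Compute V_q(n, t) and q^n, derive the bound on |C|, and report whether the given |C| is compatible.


V_q(n, t) = 67, q^n = 2048, Hamming bound = 30, |C| = 7 ≤ bound (satisfied).

Step 1: Compute V_q(n, t) = Σ_{j=0}^2 C(n, j) (q−1)^j.
  j = 0: C(11,0)·(1)^0 = 1·1 = 1.
  j = 1: C(11,1)·(1)^1 = 11·1 = 11.
  j = 2: C(11,2)·(1)^2 = 55·1 = 55.
  V_q(n, t) = 1 + 11 + 55 = 67.
Step 2: q^n = 2^11 = 2048.
Step 3: Hamming bound ⌊q^n / V_q(n,t)⌋ = ⌊2048/67⌋ = 30.
Step 4: Compare |C| = 7 to 30: satisfied.
The claimed |C| lies below the Hamming bound.


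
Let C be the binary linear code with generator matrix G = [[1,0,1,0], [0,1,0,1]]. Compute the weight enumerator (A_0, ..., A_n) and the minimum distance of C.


Weight distribution: A_0 = 1, A_2 = 2, A_4 = 1. Minimum distance d = 2.

Enumerate all 2^2 = 4 messages m ∈ F_2^2.
For each, compute codeword c = mG in F_2^4, then tally its weight.
  m = 00 → c = 0000, weight = 0.
  m = 10 → c = 1010, weight = 2.
  m = 01 → c = 0101, weight = 2.
  m = 11 → c = 1111, weight = 4.
Tally weights:
  weight 0: 1 codewords.
  weight 2: 2 codewords.
  weight 4: 1 codewords.
Minimum distance d = smallest w > 0 with A_w > 0 = 2.
Sanity: Σ A_w = 4 = 2^2 = 4 ✓.


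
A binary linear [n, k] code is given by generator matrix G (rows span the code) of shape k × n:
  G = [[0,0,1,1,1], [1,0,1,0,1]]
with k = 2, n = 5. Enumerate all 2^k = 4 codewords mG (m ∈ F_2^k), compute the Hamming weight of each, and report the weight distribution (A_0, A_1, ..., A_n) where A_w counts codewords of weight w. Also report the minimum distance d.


Weight distribution: A_0 = 1, A_2 = 1, A_3 = 2. Minimum distance d = 2.

Enumerate all 2^2 = 4 messages m ∈ F_2^2.
For each, compute codeword c = mG in F_2^5, then tally its weight.
  m = 00 → c = 00000, weight = 0.
  m = 10 → c = 00111, weight = 3.
  m = 01 → c = 10101, weight = 3.
  m = 11 → c = 10010, weight = 2.
Tally weights:
  weight 0: 1 codewords.
  weight 2: 1 codewords.
  weight 3: 2 codewords.
Minimum distance d = smallest w > 0 with A_w > 0 = 2.
Sanity: Σ A_w = 4 = 2^2 = 4 ✓.


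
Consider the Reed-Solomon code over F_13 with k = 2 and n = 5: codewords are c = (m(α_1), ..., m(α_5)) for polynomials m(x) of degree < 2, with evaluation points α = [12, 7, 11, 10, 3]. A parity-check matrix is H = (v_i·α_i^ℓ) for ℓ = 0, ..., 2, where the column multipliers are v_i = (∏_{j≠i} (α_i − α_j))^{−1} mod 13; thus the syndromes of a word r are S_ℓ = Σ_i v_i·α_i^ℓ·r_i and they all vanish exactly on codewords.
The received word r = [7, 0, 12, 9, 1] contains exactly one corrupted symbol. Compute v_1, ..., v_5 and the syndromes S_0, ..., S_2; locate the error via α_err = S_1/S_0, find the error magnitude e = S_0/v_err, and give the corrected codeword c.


S = (8, 5, 8), error at position 1, error magnitude e = 5, c = [2, 0, 12, 9, 1].

Step 1: column multipliers v_i = (∏_{j≠i}(α_i − α_j))^{−1} mod 13.
  i = 1 (α = 12): (12−7)(12−11)(12−10)(12−3) = 5·1·2·9 = 90 ≡ 12, so v_1 = 12^{−1} = 12 (mod 13).
  i = 2 (α = 7): (7−12)(7−11)(7−10)(7−3) = (−5)·(−4)·(−3)·4 = −240 ≡ 7, so v_2 = 7^{−1} = 2 (mod 13).
  i = 3 (α = 11): (11−12)(11−7)(11−10)(11−3) = (−1)·4·1·8 = −32 ≡ 7, so v_3 = 7^{−1} = 2 (mod 13).
  i = 4 (α = 10): (10−12)(10−7)(10−11)(10−3) = (−2)·3·(−1)·7 = 42 ≡ 3, so v_4 = 3^{−1} = 9 (mod 13).
  i = 5 (α = 3): (3−12)(3−7)(3−11)(3−10) = (−9)·(−4)·(−8)·(−7) = 2016 ≡ 1, so v_5 = 1^{−1} = 1 (mod 13).
  v = [12, 2, 2, 9, 1].
Step 2: syndromes of r = [7, 0, 12, 9, 1] (all sums mod 13).
  S_0 = Σ v_i r_i = 12·7 + 2·0 + 2·12 + 9·9 + 1·1 = 190 ≡ 8.
  S_1 = Σ v_i α_i r_i = 12·12·7 + 2·7·0 + 2·11·12 + 9·10·9 + 1·3·1 = 2085 ≡ 5.
  α_i^2 mod 13 = [1, 10, 4, 9, 9].
  S_2 = Σ v_i α_i^2 r_i = 12·1·7 + 2·10·0 + 2·4·12 + 9·9·9 + 1·9·1 = 918 ≡ 8.
  S = (8, 5, 8) ≠ 0, so r is not a codeword (an error is present).
Step 3: locate the error. For a single error e at position i, S_ℓ = v_i·e·α_i^ℓ, so α_err = S_1/S_0.
  S_0^{−1} = 8^{−1} = 5 (mod 13), so α_err = 5·5 = 25 ≡ 12 = α_1. Error position i = 1.
  Consistency check: S_2/S_1 = 8·8 = 64 ≡ 12 = α_err ✓ (single-error assumption holds).
Step 4: error magnitude e = S_0/v_1 = S_0·∏_{j≠1}(α_1 − α_j) = 8·12 = 96 ≡ 5 (mod 13).
Step 5: correct position 1: c_1 = r_1 − e = 7 − 5 ≡ 2 (mod 13). Hence c = [2, 0, 12, 9, 1].
  Check: interpolating c through the α_i gives m(x) = 5 + 3·x (degree < 2) with m(α_i) = c_i for every i, so c is indeed a codeword.


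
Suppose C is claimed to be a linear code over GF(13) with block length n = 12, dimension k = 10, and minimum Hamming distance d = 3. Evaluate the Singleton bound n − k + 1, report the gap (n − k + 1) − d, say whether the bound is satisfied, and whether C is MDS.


Singleton RHS = n − k + 1 = 3, slack = 0, bound satisfied, MDS.

Singleton bound: d ≤ n − k + 1.
Here n = 12, k = 10, so n − k + 1 = 3.
Given d = 3, check d ≤ 3: YES.
Slack = (n − k + 1) − d = 0.
The code is MDS (slack = 0).
Description: the claimed parameters are [12, 10, 3]_13; such a code would be MDS (meets Singleton bound).
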